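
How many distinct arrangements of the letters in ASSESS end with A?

Fix A in the last position and arrange the remaining 5 letters.
Those 5 letters have S appearing 4 times, giving (5)!/(4!) = 5.

5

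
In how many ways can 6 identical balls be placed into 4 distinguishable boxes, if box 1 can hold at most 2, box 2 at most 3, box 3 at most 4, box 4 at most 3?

By stars and bars, unrestricted non-negative solutions to x_1+…+x_4 = 6 number C(6+3,3) = 84.
Subtract solutions that violate a single cap (substitute x_i' = x_i − (cap_i+1)): x_1 ≥ 3 gives C(6,3) = 20; x_2 ≥ 4 gives C(5,3) = 10; x_3 ≥ 5 gives C(4,3) = 4; x_4 ≥ 4 gives C(5,3) = 10. Together 44.
No two caps can be exceeded simultaneously, so the pair terms are all 0.
By inclusion–exclusion the count is 84 − 44 + 0 = 40.

40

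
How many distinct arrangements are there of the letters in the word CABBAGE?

1260

Letter multiplicities in CABBAGE: A×2, B×2, C×1, E×1, G×1.
So there are 7! / (2!·2!) = 1260 distinguishable arrangements.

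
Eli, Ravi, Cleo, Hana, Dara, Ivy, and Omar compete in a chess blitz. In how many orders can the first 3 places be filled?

210

This is an ordered selection of 3 from 7: P(7,3).
That gives 7 × 6 × 5 = 210.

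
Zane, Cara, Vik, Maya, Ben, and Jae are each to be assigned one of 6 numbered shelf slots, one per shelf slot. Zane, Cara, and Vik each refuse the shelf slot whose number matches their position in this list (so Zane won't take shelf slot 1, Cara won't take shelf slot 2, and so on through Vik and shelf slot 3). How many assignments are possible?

426

Let Aᵢ (for i ∈ {1, 2, 3}) be the placements that put person i in their forbidden shelf slot. Any j of these fix j positions, leaving (6−j)! ways to fill the rest, and there are C(3,j) ways to pick which j.
By inclusion–exclusion, the number of valid placements is Σ_{j=0}^{3} (−1)^j C(3,j)·(6−j)!.
Computing: 720 − 360 + 72 − 6 = 426.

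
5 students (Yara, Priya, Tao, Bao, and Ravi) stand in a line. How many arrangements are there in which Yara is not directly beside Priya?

There are 5! = 120 arrangements in all. If Yara and Priya are adjacent, merging them into one block gives 2·(4)! = 48 arrangements.
So 120 − 48 = 72 arrangements keep them apart.

72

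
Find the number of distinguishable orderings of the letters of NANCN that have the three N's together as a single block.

6

Treat the 3 copies of N as a single block. The multiset to arrange is then {NNN, A, C}, 3 items in all.
All 3 items are distinct, so there are (3)! = 6 arrangements.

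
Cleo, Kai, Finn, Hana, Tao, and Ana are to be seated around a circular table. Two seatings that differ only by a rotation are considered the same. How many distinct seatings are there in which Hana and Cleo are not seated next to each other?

All circular seatings of 6 people number (5)! = 120.
Seatings with Hana beside Cleo: treat them as a block with 2 internal orders, giving 2 × (4)! = 48.
Subtracting, 120 − 48 = 72.

72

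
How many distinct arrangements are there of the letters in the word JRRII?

30

JRRII has 5 letters with I appearing twice and R appearing twice.
So there are 5! / (2!·2!) = 30 distinguishable arrangements.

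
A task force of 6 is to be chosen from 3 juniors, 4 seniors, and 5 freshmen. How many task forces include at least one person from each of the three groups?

Total 6-person selections from all 12: C(12,6) = 924.
Selections missing a whole group: no juniors → C(9,6) = 84; no seniors → C(8,6) = 28; no freshmen → C(7,6) = 7.
Add back selections omitting two groups (i.e. drawn from a single group): C(3,6) + C(4,6) + C(5,6) = 0.
By inclusion–exclusion: 924 − 119 + 0 = 805.

805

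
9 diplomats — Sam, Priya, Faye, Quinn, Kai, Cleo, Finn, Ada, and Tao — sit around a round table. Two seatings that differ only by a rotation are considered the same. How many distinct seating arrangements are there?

40320

Around a circle, 9 distinct people have 9!/9 = (8)! = 40320 rotationally distinct seatings.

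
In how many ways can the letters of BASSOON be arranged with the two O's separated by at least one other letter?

900

Total arrangements of BASSOON: 7!/(2!·2!) = 1260.
Arrangements with the O's together: treat OO as one letter, giving (6)!/(2!) = 360.
Hence 1260 − 360 = 900.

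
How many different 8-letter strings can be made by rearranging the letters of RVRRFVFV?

RVRRFVFV has 8 letters with F appearing twice, R appearing 3 times, and V appearing 3 times.
The number of distinct arrangements is 8!/(3!·3!·2!) = 40320/72 = 560.

560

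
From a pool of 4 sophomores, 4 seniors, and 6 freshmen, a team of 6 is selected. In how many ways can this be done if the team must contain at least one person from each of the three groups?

Total 6-person selections from all 14: C(14,6) = 3003.
Selections missing a whole group: no sophomores → C(10,6) = 210; no seniors → C(10,6) = 210; no freshmen → C(8,6) = 28.
Add back selections omitting two groups (i.e. drawn from a single group): C(4,6) + C(4,6) + C(6,6) = 1.
By inclusion–exclusion: 3003 − 448 + 1 = 2556.

2556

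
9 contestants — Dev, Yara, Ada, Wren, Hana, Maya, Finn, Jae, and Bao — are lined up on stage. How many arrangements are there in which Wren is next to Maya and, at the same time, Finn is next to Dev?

Treat {Wren,Maya} as one block (2 orders) and {Finn,Dev} as another (2 orders).
That leaves 7 units to arrange: 2 × 2 × 7! = 4 × 5040 = 20160.

20160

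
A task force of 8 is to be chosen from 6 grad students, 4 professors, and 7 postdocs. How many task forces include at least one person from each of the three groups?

22813

Total 8-person selections from all 17: C(17,8) = 24310.
Selections missing a whole group: no grad students → C(11,8) = 165; no professors → C(13,8) = 1287; no postdocs → C(10,8) = 45.
Add back selections omitting two groups (i.e. drawn from a single group): C(6,8) + C(4,8) + C(7,8) = 0.
By inclusion–exclusion: 24310 − 1497 + 0 = 22813.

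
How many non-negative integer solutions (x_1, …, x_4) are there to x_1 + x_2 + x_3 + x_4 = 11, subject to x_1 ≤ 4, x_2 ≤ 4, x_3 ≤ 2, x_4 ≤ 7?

56

Ignoring the caps, the number of non-negative solutions to x_1+…+x_4 = 11 is C(14,3) = 364.
Subtract solutions that violate a single cap (substitute x_i' = x_i − (cap_i+1)): x_1 ≥ 5 gives C(9,3) = 84; x_2 ≥ 5 gives C(9,3) = 84; x_3 ≥ 3 gives C(11,3) = 165; x_4 ≥ 8 gives C(6,3) = 20. Together 353.
Add back pairs where two caps are both exceeded: 4 + 20 + 0 + 20 + 0 + 1 = 45.
By inclusion–exclusion the count is 364 − 353 + 45 = 56.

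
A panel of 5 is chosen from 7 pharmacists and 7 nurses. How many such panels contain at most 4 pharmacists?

1981

Split by how many pharmacists are chosen (0 through 4).
Sum: C(7,0)·C(7,5) + C(7,1)·C(7,4) + C(7,2)·C(7,3) + C(7,3)·C(7,2) + C(7,4)·C(7,1) = 21 + 245 + 735 + 735 + 245 = 1981.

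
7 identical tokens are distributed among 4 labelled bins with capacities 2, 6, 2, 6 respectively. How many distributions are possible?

52

Ignoring the caps, the number of non-negative solutions to x_1+…+x_4 = 7 is C(10,3) = 120.
Subtract solutions that violate a single cap (substitute x_i' = x_i − (cap_i+1)): x_1 ≥ 3 gives C(7,3) = 35; x_2 ≥ 7 gives C(3,3) = 1; x_3 ≥ 3 gives C(7,3) = 35; x_4 ≥ 7 gives C(3,3) = 1. Together 72.
Add back pairs where two caps are both exceeded: 0 + 4 + 0 + 0 + 0 + 0 = 4.
By inclusion–exclusion the count is 120 − 72 + 4 = 52.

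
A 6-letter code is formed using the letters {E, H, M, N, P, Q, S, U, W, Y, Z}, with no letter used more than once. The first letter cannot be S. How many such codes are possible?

The first letter has 11−1 = 10 choices (anything except S).
The remaining 5 letters are filled from the other 10 symbols without repetition: 10 × 9 × 8 × 7 × 6 = 30240.
Total: 10 × 30240 = 302400.

302400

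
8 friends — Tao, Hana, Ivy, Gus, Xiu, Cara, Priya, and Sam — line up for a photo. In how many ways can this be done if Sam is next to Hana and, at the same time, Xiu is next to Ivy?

Treat {Sam,Hana} as one block (2 orders) and {Xiu,Ivy} as another (2 orders).
That leaves 6 units to arrange: 2 × 2 × 6! = 4 × 720 = 2880.

2880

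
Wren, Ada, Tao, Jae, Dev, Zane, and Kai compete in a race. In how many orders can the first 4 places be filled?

840

There are 7 choices for 1st place, 6 for 2nd, and so on down to 4 for position 4.
That gives 7 × 6 × 5 × 4 = 840.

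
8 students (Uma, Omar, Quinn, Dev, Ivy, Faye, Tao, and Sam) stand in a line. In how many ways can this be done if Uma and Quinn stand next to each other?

10080

Glue Uma and Quinn into one block (2 internal orders), leaving 7 units to arrange in a row.
That gives 2 × 7! = 2 × 5040 = 10080.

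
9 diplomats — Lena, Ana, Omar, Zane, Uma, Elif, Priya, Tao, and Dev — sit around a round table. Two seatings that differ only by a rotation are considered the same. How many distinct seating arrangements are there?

Around a circle, 9 distinct people have 9!/9 = (8)! = 40320 rotationally distinct seatings.

40320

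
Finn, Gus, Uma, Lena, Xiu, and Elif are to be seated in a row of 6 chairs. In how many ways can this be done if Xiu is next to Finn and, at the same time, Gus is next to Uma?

Treat {Xiu,Finn} as one block (2 orders) and {Gus,Uma} as another (2 orders).
That leaves 4 units to arrange: 2 × 2 × 4! = 4 × 24 = 96.

96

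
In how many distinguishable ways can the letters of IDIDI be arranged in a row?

10

Letter multiplicities in IDIDI: D×2, I×3.
So there are 5! / (3!·2!) = 10 distinguishable arrangements.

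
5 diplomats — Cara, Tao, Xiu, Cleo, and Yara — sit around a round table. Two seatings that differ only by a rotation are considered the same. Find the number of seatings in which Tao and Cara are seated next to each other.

12

Glue Tao and Cara into a block (2 internal orders). Seating 4 units around a circle gives (3)! arrangements.
So 2 × (3)! = 2 × 6 = 12.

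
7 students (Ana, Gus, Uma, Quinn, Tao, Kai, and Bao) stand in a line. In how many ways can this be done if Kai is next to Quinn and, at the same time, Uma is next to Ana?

Treat {Kai,Quinn} as one block (2 orders) and {Uma,Ana} as another (2 orders).
That leaves 5 units to arrange: 2 × 2 × 5! = 4 × 120 = 480.

480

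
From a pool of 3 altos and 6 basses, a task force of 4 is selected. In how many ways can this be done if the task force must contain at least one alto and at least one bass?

Total 4-person selections from all 9: C(9,4) = 126.
Selections missing a whole group: no altos → C(6,4) = 15; no basses → C(3,4) = 0.
Both groups omitted at once is impossible, so 126 − 15 = 111.

111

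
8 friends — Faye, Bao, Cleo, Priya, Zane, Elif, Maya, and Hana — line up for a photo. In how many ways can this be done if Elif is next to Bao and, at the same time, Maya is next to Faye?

2880

Treat {Elif,Bao} as one block (2 orders) and {Maya,Faye} as another (2 orders).
That leaves 6 units to arrange: 2 × 2 × 6! = 4 × 720 = 2880.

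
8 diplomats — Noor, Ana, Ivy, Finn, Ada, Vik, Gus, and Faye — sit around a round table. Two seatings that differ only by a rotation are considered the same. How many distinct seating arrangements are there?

Seat Noor anywhere (absorbing the rotational symmetry), then permute the other 7: (7)! = 5040.

5040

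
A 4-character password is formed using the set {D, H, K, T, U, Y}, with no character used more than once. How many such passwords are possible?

With no repetition, fill the 4 characters in order: 6 choices, then 5, down to 3.
That product is 6 × 5 × 4 × 3 = 360.

360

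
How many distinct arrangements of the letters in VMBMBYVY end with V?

630

Fix V in the last position and arrange the remaining 7 letters.
Those 7 letters have B appearing twice, M appearing twice, and Y appearing twice, giving (7)!/(2!·2!·2!) = 630.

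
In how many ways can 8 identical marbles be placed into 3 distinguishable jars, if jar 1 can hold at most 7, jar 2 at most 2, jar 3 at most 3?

Without the upper bounds there are C(10,2) = 45 ways to split 8 among 3 jars.
Subtract solutions that violate a single cap (substitute x_i' = x_i − (cap_i+1)): x_1 ≥ 8 gives C(2,2) = 1; x_2 ≥ 3 gives C(7,2) = 21; x_3 ≥ 4 gives C(6,2) = 15. Together 37.
Add back pairs where two caps are both exceeded: 0 + 0 + 3 = 3.
By inclusion–exclusion the count is 45 − 37 + 3 = 11.

11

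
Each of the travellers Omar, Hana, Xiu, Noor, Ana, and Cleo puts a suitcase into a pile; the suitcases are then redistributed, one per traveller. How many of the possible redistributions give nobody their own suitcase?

Count assignments avoiding every fixed point. For any j of the 6 travellers fixed to their own suitcase, the other 6−j can be arranged in (6−j)! ways.
By inclusion–exclusion this is Σ_{j=0}^{6} (−1)^j C(6,j)·(6−j)!.
Computing: 720 − 720 + 360 − 120 + 30 − 6 + 1 = 265.

265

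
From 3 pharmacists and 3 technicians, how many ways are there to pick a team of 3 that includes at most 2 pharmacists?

19

Split by how many pharmacists are chosen (0 through 2).
Sum: C(3,0)·C(3,3) + C(3,1)·C(3,2) + C(3,2)·C(3,1) = 1 + 9 + 9 = 19.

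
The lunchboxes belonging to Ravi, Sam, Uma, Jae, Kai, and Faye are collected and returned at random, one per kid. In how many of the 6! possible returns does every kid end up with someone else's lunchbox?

This is the derangement count D_6: permutations of 6 items with no fixed point.
By inclusion–exclusion this is Σ_{j=0}^{6} (−1)^j C(6,j)·(6−j)!.
Computing: 720 − 720 + 360 − 120 + 30 − 6 + 1 = 265.

265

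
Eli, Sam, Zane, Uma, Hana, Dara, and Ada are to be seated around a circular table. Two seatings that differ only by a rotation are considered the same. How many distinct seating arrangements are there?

Fix one person's seat to break rotational symmetry; the remaining 6 people can be arranged in (6)! = 720 ways.

720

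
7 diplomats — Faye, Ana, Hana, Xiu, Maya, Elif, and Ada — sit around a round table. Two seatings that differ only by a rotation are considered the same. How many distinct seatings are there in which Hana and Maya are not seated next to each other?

All circular seatings of 7 people number (6)! = 720.
Those with Hana next to Maya: fuse the pair into one unit and seat 6 units around a circle — 2·(5)! = 240.
Subtracting, 720 − 240 = 480.

480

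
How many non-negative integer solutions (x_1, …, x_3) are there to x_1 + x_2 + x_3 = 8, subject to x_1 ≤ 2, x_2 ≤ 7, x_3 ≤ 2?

Ignoring the caps, the number of non-negative solutions to x_1+…+x_3 = 8 is C(10,2) = 45.
Subtract solutions that violate a single cap (substitute x_i' = x_i − (cap_i+1)): x_1 ≥ 3 gives C(7,2) = 21; x_2 ≥ 8 gives C(2,2) = 1; x_3 ≥ 3 gives C(7,2) = 21. Together 43.
Add back pairs where two caps are both exceeded: 0 + 6 + 0 = 6.
By inclusion–exclusion the count is 45 − 43 + 6 = 8.

8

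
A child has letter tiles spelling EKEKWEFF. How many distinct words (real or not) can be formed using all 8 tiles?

1680

EKEKWEFF has 8 letters with E appearing 3 times, F appearing twice, and K appearing twice.
Dividing 8! = 40320 by 3!·2!·2! = 24 for the repeated letters gives 1680.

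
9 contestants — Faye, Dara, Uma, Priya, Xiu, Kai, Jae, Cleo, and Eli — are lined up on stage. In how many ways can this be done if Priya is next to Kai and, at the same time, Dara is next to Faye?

Treat {Priya,Kai} as one block (2 orders) and {Dara,Faye} as another (2 orders).
That leaves 7 units to arrange: 2 × 2 × 7! = 4 × 5040 = 20160.

20160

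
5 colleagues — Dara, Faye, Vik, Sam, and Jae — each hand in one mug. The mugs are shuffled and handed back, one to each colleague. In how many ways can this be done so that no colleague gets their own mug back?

44

This is the derangement count D_5: permutations of 5 items with no fixed point.
By inclusion–exclusion this is Σ_{j=0}^{5} (−1)^j C(5,j)·(5−j)!.
Computing: 120 − 120 + 60 − 20 + 5 − 1 = 44.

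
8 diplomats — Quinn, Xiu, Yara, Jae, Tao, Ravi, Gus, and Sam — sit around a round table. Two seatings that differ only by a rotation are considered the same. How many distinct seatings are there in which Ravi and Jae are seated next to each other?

1440

Glue Ravi and Jae into a block (2 internal orders). Seating 7 units around a circle gives (6)! arrangements.
So 2 × (6)! = 2 × 720 = 1440.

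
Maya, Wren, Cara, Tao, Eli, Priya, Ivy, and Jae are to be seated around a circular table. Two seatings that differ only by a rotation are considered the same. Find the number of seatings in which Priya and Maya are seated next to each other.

Glue Priya and Maya into a block (2 internal orders). Seating 7 units around a circle gives (6)! arrangements.
So 2 × (6)! = 2 × 720 = 1440.

1440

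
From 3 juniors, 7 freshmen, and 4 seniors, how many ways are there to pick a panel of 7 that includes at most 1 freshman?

50

Split by how many freshmen are chosen (0 through 1).
Sum: C(7,0)·C(7,7) + C(7,1)·C(7,6) = 1 + 49 = 50.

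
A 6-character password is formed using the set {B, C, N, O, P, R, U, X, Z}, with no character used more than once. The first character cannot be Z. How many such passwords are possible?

The first character has 9−1 = 8 choices (anything except Z).
The remaining 5 characters are filled from the other 8 symbols without repetition: 8 × 7 × 6 × 5 × 4 = 6720.
Total: 8 × 6720 = 53760.

53760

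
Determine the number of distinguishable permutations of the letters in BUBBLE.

120

BUBBLE has 6 letters with B appearing 3 times.
So there are 6! / (3!) = 120 distinguishable arrangements.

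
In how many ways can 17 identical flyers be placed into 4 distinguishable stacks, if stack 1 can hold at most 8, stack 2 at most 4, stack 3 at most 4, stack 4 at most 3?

10

Without the upper bounds there are C(20,3) = 1140 ways to split 17 among 4 stacks.
Subtract solutions that violate a single cap (substitute x_i' = x_i − (cap_i+1)): x_1 ≥ 9 gives C(11,3) = 165; x_2 ≥ 5 gives C(15,3) = 455; x_3 ≥ 5 gives C(15,3) = 455; x_4 ≥ 4 gives C(16,3) = 560. Together 1635.
Add back pairs where two caps are both exceeded: 20 + 20 + 35 + 120 + 165 + 165 = 525.
Subtract triples: 0 + 0 + 0 + 20 = 20.
By inclusion–exclusion the count is 1140 − 1635 + 525 − 20 = 10.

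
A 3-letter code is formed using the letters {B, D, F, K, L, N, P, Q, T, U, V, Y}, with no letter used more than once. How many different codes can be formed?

1320

Choose and order 3 of the 12 symbols: the first letter has 12 options, the next 11, then 10.
That product is 12 × 11 × 10 = 1320.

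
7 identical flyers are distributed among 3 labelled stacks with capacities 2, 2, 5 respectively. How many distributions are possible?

6

By stars and bars, unrestricted non-negative solutions to x_1+…+x_3 = 7 number C(7+2,2) = 36.
Subtract solutions that violate a single cap (substitute x_i' = x_i − (cap_i+1)): x_1 ≥ 3 gives C(6,2) = 15; x_2 ≥ 3 gives C(6,2) = 15; x_3 ≥ 6 gives C(3,2) = 3. Together 33.
Add back pairs where two caps are both exceeded: 3 + 0 + 0 = 3.
By inclusion–exclusion the count is 36 − 33 + 3 = 6.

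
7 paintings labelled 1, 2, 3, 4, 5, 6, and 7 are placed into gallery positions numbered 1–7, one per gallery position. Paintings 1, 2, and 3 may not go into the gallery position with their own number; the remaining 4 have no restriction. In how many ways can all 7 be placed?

Let Aᵢ (for i ∈ {1, 2, 3}) be the placements that put painting i in its forbidden gallery position. Any j of these fix j positions, leaving (7−j)! ways to fill the rest, and there are C(3,j) ways to pick which j.
By inclusion–exclusion, the number of valid placements is Σ_{j=0}^{3} (−1)^j C(3,j)·(7−j)!.
Computing: 5040 − 2160 + 360 − 24 = 3216.

3216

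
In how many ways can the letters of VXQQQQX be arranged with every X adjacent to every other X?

Treat the 2 copies of X as a single block. The multiset to arrange is then {XX, Q, Q, Q, Q, V}, 6 items in all.
That gives (6)!/(4!) = 30 arrangements.

30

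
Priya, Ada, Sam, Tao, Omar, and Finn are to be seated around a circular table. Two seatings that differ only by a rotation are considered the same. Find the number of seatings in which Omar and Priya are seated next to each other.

Glue Omar and Priya into a block (2 internal orders). Seating 5 units around a circle gives (4)! arrangements.
So 2 × (4)! = 2 × 24 = 48.

48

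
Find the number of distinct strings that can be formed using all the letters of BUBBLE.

120

Letter multiplicities in BUBBLE: B×3, E×1, L×1, U×1.
The number of distinct arrangements is 6!/(3!) = 720/6 = 120.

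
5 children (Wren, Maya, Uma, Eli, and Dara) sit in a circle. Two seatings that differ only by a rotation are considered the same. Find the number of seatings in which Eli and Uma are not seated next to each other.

Without the restriction there are (4)! = 24 seatings.
Seatings with Eli beside Uma: treat them as a block with 2 internal orders, giving 2 × (3)! = 12.
Subtracting, 24 − 12 = 12.

12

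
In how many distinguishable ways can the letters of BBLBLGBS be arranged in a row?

Letter multiplicities in BBLBLGBS: B×4, G×1, L×2, S×1.
So there are 8! / (4!·2!) = 840 distinguishable arrangements.

840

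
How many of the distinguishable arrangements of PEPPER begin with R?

Fix R in the first position and arrange the remaining 5 letters.
Those 5 letters have E appearing twice and P appearing 3 times, giving (5)!/(3!·2!) = 10.

10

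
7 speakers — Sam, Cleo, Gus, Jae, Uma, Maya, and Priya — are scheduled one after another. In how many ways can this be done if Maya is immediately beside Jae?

Treat {Maya, Jae} as a single unit. There are 6 units to order, and the pair itself can be ordered 2 ways.
That gives 2 × 6! = 2 × 720 = 1440.

1440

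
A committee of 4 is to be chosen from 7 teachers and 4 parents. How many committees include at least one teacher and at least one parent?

294

With no constraint there are C(11,4) = 330 possible selections.
Subtract selections that omit an entire group: no teachers → C(4,4) = 1; no parents → C(7,4) = 35.
Both groups omitted at once is impossible, so 330 − 36 = 294.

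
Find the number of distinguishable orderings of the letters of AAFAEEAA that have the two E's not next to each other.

Total arrangements of AAFAEEAA: 8!/(5!·2!) = 168.
Arrangements with the E's together: treat EE as one letter, giving (7)!/(5!) = 42.
Subtracting, 168 − 42 = 126 arrangements keep the E's apart.

126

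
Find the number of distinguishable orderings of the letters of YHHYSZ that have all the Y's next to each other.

Treat the 2 copies of Y as a single block. The multiset to arrange is then {YY, H, H, S, Z}, 5 items in all.
That gives (5)!/(2!) = 60 arrangements.

60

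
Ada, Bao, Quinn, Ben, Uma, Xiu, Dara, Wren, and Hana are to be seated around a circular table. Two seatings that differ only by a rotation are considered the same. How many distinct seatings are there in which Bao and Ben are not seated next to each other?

Without the restriction there are (8)! = 40320 seatings.
Those with Bao next to Ben: fuse the pair into one unit and seat 8 units around a circle — 2·(7)! = 10080.
Subtracting, 40320 − 10080 = 30240.

30240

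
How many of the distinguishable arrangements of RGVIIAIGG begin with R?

With the first slot taken by R, it remains to arrange the other 8 letters (GVIIAIGG).
Those 8 letters have G appearing 3 times and I appearing 3 times, giving (8)!/(3!·3!) = 1120.

1120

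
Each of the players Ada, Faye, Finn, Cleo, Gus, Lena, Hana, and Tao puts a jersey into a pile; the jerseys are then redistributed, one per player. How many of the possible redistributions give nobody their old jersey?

Count assignments avoiding every fixed point. For any j of the 8 players fixed to their old jersey, the other 8−j can be arranged in (8−j)! ways.
By inclusion–exclusion this is Σ_{j=0}^{8} (−1)^j C(8,j)·(8−j)!.
Computing: 40320 − 40320 + 20160 − 6720 + 1680 − 336 + 56 − 8 + 1 = 14833.

14833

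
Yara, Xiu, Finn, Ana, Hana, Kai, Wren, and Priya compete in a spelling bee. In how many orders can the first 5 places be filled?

There are 8 choices for 1st place, 7 for 2nd, and so on down to 4 for position 5.
That gives 8 × 7 × 6 × 5 × 4 = 6720.

6720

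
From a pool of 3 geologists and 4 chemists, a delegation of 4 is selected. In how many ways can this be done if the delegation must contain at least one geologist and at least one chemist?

With no constraint there are C(7,4) = 35 possible selections.
Selections missing a whole group: no geologists → C(4,4) = 1; no chemists → C(3,4) = 0.
Both groups omitted at once is impossible, so 35 − 1 = 34.

34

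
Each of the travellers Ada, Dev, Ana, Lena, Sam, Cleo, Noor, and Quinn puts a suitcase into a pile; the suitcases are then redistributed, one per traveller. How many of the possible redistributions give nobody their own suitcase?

Let Aᵢ be the assignments in which traveller i gets their own suitcase. We want the size of the complement of A₁∪…∪A_8.
By inclusion–exclusion this is Σ_{j=0}^{8} (−1)^j C(8,j)·(8−j)!.
Computing: 40320 − 40320 + 20160 − 6720 + 1680 − 336 + 56 − 8 + 1 = 14833.

14833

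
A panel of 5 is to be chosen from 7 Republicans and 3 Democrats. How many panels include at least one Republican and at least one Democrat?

231

Total 5-person selections from all 10: C(10,5) = 252.
Subtract selections that omit an entire group: no Republicans → C(3,5) = 0; no Democrats → C(7,5) = 21.
Both groups omitted at once is impossible, so 252 − 21 = 231.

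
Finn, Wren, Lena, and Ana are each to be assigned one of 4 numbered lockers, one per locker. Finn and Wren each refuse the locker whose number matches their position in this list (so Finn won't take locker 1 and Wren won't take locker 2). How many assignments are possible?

Let Aᵢ (for i ∈ {1, 2}) be the placements that put person i in their forbidden locker. Any j of these fix j positions, leaving (4−j)! ways to fill the rest, and there are C(2,j) ways to pick which j.
By inclusion–exclusion, the number of valid placements is Σ_{j=0}^{2} (−1)^j C(2,j)·(4−j)!.
Computing: 24 − 12 + 2 = 14.

14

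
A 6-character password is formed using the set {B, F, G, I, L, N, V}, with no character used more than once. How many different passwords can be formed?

Choose and order 6 of the 7 symbols: the first character has 7 options, the next 6, and so on down to 2.
7 × 6 × 5 × 4 × 3 × 2 = 5040.

5040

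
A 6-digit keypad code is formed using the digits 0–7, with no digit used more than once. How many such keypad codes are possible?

20160

This is a permutation of 6 out of 8: P(8,6) = 8!/2!.
8 × 7 × 6 × 5 × 4 × 3 = 20160.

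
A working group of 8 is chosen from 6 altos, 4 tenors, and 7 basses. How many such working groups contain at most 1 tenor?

Split by how many tenors are chosen (0 through 1).
Sum: C(4,0)·C(13,8) + C(4,1)·C(13,7) = 1287 + 6864 = 8151.

8151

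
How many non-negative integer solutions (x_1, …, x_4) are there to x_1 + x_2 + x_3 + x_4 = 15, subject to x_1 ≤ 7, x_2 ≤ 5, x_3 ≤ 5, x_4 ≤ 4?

78

By stars and bars, unrestricted non-negative solutions to x_1+…+x_4 = 15 number C(15+3,3) = 816.
Subtract solutions that violate a single cap (substitute x_i' = x_i − (cap_i+1)): x_1 ≥ 8 gives C(10,3) = 120; x_2 ≥ 6 gives C(12,3) = 220; x_3 ≥ 6 gives C(12,3) = 220; x_4 ≥ 5 gives C(13,3) = 286. Together 846.
Add back pairs where two caps are both exceeded: 4 + 4 + 10 + 20 + 35 + 35 = 108.
By inclusion–exclusion the count is 816 − 846 + 108 = 78.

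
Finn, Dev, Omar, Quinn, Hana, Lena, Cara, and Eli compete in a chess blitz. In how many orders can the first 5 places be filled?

There are 8 choices for 1st place, 7 for 2nd, and so on down to 4 for position 5.
That gives 8 × 7 × 6 × 5 × 4 = 6720.

6720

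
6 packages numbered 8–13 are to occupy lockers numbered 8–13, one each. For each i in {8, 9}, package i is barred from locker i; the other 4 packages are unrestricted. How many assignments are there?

Let Aᵢ (for i ∈ {8, 9}) be the placements that put package i in its forbidden locker. Any j of these fix j positions, leaving (6−j)! ways to fill the rest, and there are C(2,j) ways to pick which j.
By inclusion–exclusion, the number of valid placements is Σ_{j=0}^{2} (−1)^j C(2,j)·(6−j)!.
Computing: 720 − 240 + 24 = 504.

504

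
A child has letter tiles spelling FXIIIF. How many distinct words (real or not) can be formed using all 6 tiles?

60

FXIIIF has 6 letters with F appearing twice and I appearing 3 times.
The number of distinct arrangements is 6!/(3!·2!) = 720/12 = 60.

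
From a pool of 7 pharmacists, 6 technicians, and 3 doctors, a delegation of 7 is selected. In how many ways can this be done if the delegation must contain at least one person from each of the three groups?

Total 7-person selections from all 16: C(16,7) = 11440.
Subtract selections that omit an entire group: no pharmacists → C(9,7) = 36; no technicians → C(10,7) = 120; no doctors → C(13,7) = 1716.
Add back selections omitting two groups (i.e. drawn from a single group): C(7,7) + C(6,7) + C(3,7) = 1.
By inclusion–exclusion: 11440 − 1872 + 1 = 9569.

9569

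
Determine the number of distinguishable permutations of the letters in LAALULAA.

LAALULAA has 8 letters with A appearing 4 times and L appearing 3 times.
Dividing 8! = 40320 by 4!·3! = 144 for the repeated letters gives 280.

280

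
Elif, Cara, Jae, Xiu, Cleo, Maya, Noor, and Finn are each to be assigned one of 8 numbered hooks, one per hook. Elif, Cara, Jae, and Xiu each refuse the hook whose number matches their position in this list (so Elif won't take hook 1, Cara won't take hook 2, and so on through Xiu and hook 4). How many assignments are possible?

24024

Let Aᵢ (for 1 ≤ i ≤ 4) be the placements that put person i in their forbidden hook. Any j of these fix j positions, leaving (8−j)! ways to fill the rest, and there are C(4,j) ways to pick which j.
By inclusion–exclusion, the number of valid placements is Σ_{j=0}^{4} (−1)^j C(4,j)·(8−j)!.
Computing: 40320 − 20160 + 4320 − 480 + 24 = 24024.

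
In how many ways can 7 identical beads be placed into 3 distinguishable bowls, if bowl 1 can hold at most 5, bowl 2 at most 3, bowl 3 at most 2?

9

Without the upper bounds there are C(9,2) = 36 ways to split 7 among 3 bowls.
Subtract solutions that violate a single cap (substitute x_i' = x_i − (cap_i+1)): x_1 ≥ 6 gives C(3,2) = 3; x_2 ≥ 4 gives C(5,2) = 10; x_3 ≥ 3 gives C(6,2) = 15. Together 28.
Add back pairs where two caps are both exceeded: 0 + 0 + 1 = 1.
By inclusion–exclusion the count is 36 − 28 + 1 = 9.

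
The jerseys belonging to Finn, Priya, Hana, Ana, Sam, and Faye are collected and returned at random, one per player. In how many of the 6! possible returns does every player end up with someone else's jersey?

265

Let Aᵢ be the assignments in which player i gets their old jersey. We want the size of the complement of A₁∪…∪A_6.
By inclusion–exclusion this is Σ_{j=0}^{6} (−1)^j C(6,j)·(6−j)!.
Computing: 720 − 720 + 360 − 120 + 30 − 6 + 1 = 265.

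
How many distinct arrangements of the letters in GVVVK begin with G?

4

Fix G in the first position and arrange the remaining 4 letters.
Those 4 letters have V appearing 3 times, giving (4)!/(3!) = 4.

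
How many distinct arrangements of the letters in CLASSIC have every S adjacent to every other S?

360

Treat the 2 copies of S as a single block. The multiset to arrange is then {SS, A, C, C, I, L}, 6 items in all.
That gives (6)!/(2!) = 360 arrangements.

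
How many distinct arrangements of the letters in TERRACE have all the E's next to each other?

360

Treat the 2 copies of E as a single block. The multiset to arrange is then {EE, A, C, R, R, T}, 6 items in all.
That gives (6)!/(2!) = 360 arrangements.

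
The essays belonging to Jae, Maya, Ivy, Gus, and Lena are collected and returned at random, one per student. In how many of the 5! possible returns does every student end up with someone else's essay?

Let Aᵢ be the assignments in which student i gets their own essay. We want the size of the complement of A₁∪…∪A_5.
By inclusion–exclusion this is Σ_{j=0}^{5} (−1)^j C(5,j)·(5−j)!.
Computing: 120 − 120 + 60 − 20 + 5 − 1 = 44.

44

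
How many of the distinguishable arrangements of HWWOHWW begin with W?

60

Fix W in the first position and arrange the remaining 6 letters.
Those 6 letters have H appearing twice and W appearing 3 times, giving (6)!/(3!·2!) = 60.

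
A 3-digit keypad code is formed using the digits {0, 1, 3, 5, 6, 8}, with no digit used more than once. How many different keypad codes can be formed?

120

With no repetition, fill the 3 digits in order: 6 choices, then 5, down to 4.
That product is 6 × 5 × 4 = 120.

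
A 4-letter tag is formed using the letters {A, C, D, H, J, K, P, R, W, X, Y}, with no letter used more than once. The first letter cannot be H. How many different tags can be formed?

The first letter has 11−1 = 10 choices (anything except H).
The remaining 3 letters are filled from the other 10 symbols without repetition: 10 × 9 × 8 = 720.
Total: 10 × 720 = 7200.

7200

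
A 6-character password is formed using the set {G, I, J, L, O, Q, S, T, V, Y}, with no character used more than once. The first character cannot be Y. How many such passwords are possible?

136080

The first character has 10−1 = 9 choices (anything except Y).
The remaining 5 characters are filled from the other 9 symbols without repetition: 9 × 8 × 7 × 6 × 5 = 15120.
Total: 9 × 15120 = 136080.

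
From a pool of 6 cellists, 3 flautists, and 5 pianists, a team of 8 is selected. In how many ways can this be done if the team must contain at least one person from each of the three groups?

Unrestricted: C(14,8) = 3003 ways to pick any 8 of the 14.
Subtract selections that omit an entire group: no cellists → C(8,8) = 1; no flautists → C(11,8) = 165; no pianists → C(9,8) = 9.
Add back selections omitting two groups (i.e. drawn from a single group): C(6,8) + C(3,8) + C(5,8) = 0.
By inclusion–exclusion: 3003 − 175 + 0 = 2828.

2828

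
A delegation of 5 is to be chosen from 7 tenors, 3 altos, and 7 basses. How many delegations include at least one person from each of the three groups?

Unrestricted: C(17,5) = 6188 ways to pick any 5 of the 17.
Selections missing a whole group: no tenors → C(10,5) = 252; no altos → C(14,5) = 2002; no basses → C(10,5) = 252.
Add back selections omitting two groups (i.e. drawn from a single group): C(7,5) + C(3,5) + C(7,5) = 42.
By inclusion–exclusion: 6188 − 2506 + 42 = 3724.

3724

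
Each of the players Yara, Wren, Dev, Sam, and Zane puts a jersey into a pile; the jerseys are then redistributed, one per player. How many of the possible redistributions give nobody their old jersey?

44

Let Aᵢ be the assignments in which player i gets their old jersey. We want the size of the complement of A₁∪…∪A_5.
By inclusion–exclusion this is Σ_{j=0}^{5} (−1)^j C(5,j)·(5−j)!.
Computing: 120 − 120 + 60 − 20 + 5 − 1 = 44.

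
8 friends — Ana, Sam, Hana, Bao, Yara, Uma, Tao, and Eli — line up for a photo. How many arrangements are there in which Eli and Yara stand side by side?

10080

Treat {Eli, Yara} as a single unit. There are 7 units to order, and the pair itself can be ordered 2 ways.
That gives 2 × 7! = 2 × 5040 = 10080.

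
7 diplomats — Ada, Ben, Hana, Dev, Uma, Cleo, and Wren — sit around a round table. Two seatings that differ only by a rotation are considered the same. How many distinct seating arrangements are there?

720

Fix one person's seat to break rotational symmetry; the remaining 6 people can be arranged in (6)! = 720 ways.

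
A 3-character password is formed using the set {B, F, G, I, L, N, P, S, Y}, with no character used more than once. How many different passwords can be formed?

This is a permutation of 3 out of 9: P(9,3) = 9!/6!.
That product is 9 × 8 × 7 = 504.

504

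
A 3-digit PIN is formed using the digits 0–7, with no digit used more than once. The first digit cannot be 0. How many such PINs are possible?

294

The first digit has 8−1 = 7 choices (anything except 0).
The remaining 2 digits are filled from the other 7 symbols without repetition: 7 × 6 = 42.
Total: 7 × 42 = 294.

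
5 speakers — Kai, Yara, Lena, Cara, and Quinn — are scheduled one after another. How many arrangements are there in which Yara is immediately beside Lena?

Treat {Yara, Lena} as a single unit. There are 4 units to order, and the pair itself can be ordered 2 ways.
So the count is 2·(4)! = 48.

48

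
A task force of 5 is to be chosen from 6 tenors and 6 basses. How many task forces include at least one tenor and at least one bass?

Total 5-person selections from all 12: C(12,5) = 792.
Selections missing a whole group: no tenors → C(6,5) = 6; no basses → C(6,5) = 6.
Both groups omitted at once is impossible, so 792 − 12 = 780.

780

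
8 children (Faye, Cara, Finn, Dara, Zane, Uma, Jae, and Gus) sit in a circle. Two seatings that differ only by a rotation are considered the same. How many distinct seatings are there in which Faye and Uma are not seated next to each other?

Without the restriction there are (7)! = 5040 seatings.
Seatings with Faye beside Uma: treat them as a block with 2 internal orders, giving 2 × (6)! = 1440.
Subtracting, 5040 − 1440 = 3600.

3600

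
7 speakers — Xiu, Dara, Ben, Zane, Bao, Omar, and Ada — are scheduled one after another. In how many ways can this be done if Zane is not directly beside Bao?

3600

Of the 7! = 5040 arrangements, those with Zane and Bao adjacent number 2 × 6! = 1440 (treat the pair as a block with 2 internal orders).
Complementary counting: 5040 − 1440 = 3600.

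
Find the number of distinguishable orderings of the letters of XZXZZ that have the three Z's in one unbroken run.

3

Treat the 3 copies of Z as a single block. The multiset to arrange is then {ZZZ, X, X}, 3 items in all.
That gives (3)!/(2!) = 3 arrangements.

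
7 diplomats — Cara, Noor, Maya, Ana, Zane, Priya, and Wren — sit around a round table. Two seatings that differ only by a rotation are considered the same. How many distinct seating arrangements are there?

720

Seat Cara anywhere (absorbing the rotational symmetry), then permute the other 6: (6)! = 720.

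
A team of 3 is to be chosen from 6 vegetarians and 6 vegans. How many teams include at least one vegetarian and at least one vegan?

180

Unrestricted: C(12,3) = 220 ways to pick any 3 of the 12.
Subtract selections that omit an entire group: no vegetarians → C(6,3) = 20; no vegans → C(6,3) = 20.
Both groups omitted at once is impossible, so 220 − 40 = 180.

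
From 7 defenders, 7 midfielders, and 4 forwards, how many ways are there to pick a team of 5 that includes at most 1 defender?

Split by how many defenders are chosen (0 through 1).
Sum: C(7,0)·C(11,5) + C(7,1)·C(11,4) = 462 + 2310 = 2772.

2772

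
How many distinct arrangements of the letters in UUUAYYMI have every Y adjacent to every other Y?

Treat the 2 copies of Y as a single block. The multiset to arrange is then {YY, A, I, M, U, U, U}, 7 items in all.
That gives (7)!/(3!) = 840 arrangements.

840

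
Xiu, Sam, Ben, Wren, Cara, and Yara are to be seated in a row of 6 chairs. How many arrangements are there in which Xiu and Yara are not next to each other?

480

There are 6! = 720 arrangements in all. If Xiu and Yara are adjacent, merging them into one block gives 2·(5)! = 240 arrangements.
So 720 − 240 = 480 arrangements keep them apart.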